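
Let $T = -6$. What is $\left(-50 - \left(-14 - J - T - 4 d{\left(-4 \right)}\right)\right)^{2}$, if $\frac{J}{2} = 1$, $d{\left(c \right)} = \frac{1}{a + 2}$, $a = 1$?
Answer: $\frac{13456}{9} \approx 1495.1$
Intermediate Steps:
$d{\left(c \right)} = \frac{1}{3}$ ($d{\left(c \right)} = \frac{1}{1 + 2} = \frac{1}{3}$)
$J = 2$ ($J = 2 \cdot 1 = 2$)
$\left(-50 - \left(-14 - J - T - 4 d{\left(-4 \right)}\right)\right)^{2} = \left(-50 + \left(\left(\left(2 + \left(-3 + 4 \cdot \frac{1}{3}\right)\right) - 6\right) - -17\right)\right)^{2} = \left(-50 + \left(\left(\left(2 + \left(-3 + \frac{4}{3}\right)\right) - 6\right) + 17\right)\right)^{2} = \left(-50 + \left(\left(\left(2 - \frac{5}{3}\right) - 6\right) + 17\right)\right)^{2} = \left(-50 + \left(\left(\frac{1}{3} - 6\right) + 17\right)\right)^{2} = \left(-50 + \left(- \frac{17}{3} + 17\right)\right)^{2} = \left(-50 + \frac{34}{3}\right)^{2} = \left(- \frac{116}{3}\right)^{2} = \frac{13456}{9}$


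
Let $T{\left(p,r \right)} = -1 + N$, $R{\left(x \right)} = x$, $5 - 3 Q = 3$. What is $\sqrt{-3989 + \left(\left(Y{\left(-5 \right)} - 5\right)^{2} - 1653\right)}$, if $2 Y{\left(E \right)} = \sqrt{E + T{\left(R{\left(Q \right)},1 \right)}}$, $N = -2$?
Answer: $\sqrt{-5642 + \left(-5 + i \sqrt{2}\right)^{2}} \approx 0.0943 - 74.96 i$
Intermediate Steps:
$Q = \frac{2}{3}$ ($Q = \frac{5}{3} - 1 = \frac{2}{3} \approx 0.66667$)
$T{\left(p,r \right)} = -3$ ($T{\left(p,r \right)} = -1 - 2 = -3$)
$Y{\left(E \right)} = \frac{\sqrt{-3 + E}}{2}$ ($Y{\left(E \right)} = \frac{\sqrt{E - 3}}{2} = \frac{\sqrt{-3 + E}}{2}$)
$\sqrt{-3989 + \left(\left(Y{\left(-5 \right)} - 5\right)^{2} - 1653\right)} = \sqrt{-3989 + \left(\left(\frac{\sqrt{-3 - 5}}{2} - 5\right)^{2} - 1653\right)} = \sqrt{-3989 - \left(1653 - \left(\frac{\sqrt{-8}}{2} - 5\right)^{2}\right)} = \sqrt{-3989 - \left(1653 - \left(\frac{2 i \sqrt{2}}{2} - 5\right)^{2}\right)} = \sqrt{-3989 - \left(1653 - \left(i \sqrt{2} - 5\right)^{2}\right)} = \sqrt{-3989 - \left(1653 - \left(-5 + i \sqrt{2}\right)^{2}\right)} = \sqrt{-5642 + \left(-5 + i \sqrt{2}\right)^{2}}$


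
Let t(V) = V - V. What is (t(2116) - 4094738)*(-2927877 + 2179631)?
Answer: 3063871329548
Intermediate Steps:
t(V) = 0
(t(2116) - 4094738)*(-2927877 + 2179631) = (0 - 4094738)*(-2927877 + 2179631) = -4094738*(-748246) = 3063871329548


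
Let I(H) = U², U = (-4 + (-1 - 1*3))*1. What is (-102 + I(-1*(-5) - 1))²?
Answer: 1444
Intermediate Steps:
U = -8 (U = (-4 + (-1 - 3))*1 = (-4 - 4)*1 = -8*1 = -8)
I(H) = 64 (I(H) = (-8)² = 64)
(-102 + I(-1*(-5) - 1))² = (-102 + 64)² = (-38)² = 1444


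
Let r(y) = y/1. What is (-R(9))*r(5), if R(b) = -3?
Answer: 15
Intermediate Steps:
r(y) = y (r(y) = y*1 = y)
(-R(9))*r(5) = -1*(-3)*5 = 3*5 = 15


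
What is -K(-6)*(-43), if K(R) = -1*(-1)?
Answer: 43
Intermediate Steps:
K(R) = 1
-K(-6)*(-43) = -1*(-43) = 43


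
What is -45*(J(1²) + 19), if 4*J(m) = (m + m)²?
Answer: -900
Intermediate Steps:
J(m) = m² (J(m) = (m + m)²/4 = (2*m)²/4 = (4*m²)/4 = m²)
-45*(J(1²) + 19) = -45*((1²)² + 19) = -45*(1² + 19) = -45*(1 + 19) = -45*20 = -900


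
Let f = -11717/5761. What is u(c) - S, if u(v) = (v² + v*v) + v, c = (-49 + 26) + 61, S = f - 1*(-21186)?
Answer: -105184143/5761 ≈ -18258.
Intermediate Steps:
f = -11717/5761 (f = -11717*1/5761 = -11717/5761 ≈ -2.0338)
S = 122040829/5761 (S = -11717/5761 - 1*(-21186) = -11717/5761 + 21186 = 122040829/5761 ≈ 21184.)
c = 38 (c = -23 + 61 = 38)
u(v) = v + 2*v² (u(v) = (v² + v²) + v = 2*v² + v = v + 2*v²)
u(c) - S = 38*(1 + 2*38) - 1*122040829/5761 = 38*(1 + 76) - 122040829/5761 = 38*77 - 122040829/5761 = 2926 - 122040829/5761 = -105184143/5761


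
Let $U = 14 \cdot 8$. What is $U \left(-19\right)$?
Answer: $-2128$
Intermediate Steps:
$U = 112$
$U \left(-19\right) = 112 \left(-19\right) = -2128$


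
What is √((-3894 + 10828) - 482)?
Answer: 2*√1613 ≈ 80.324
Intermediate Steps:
√((-3894 + 10828) - 482) = √(6934 - 482) = √6452 = 2*√1613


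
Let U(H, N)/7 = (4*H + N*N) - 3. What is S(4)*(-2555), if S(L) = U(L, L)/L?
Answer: -518665/4 ≈ -1.2967e+5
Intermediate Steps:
U(H, N) = -21 + 7*N² + 28*H (U(H, N) = 7*((4*H + N*N) - 3) = 7*((4*H + N²) - 3) = 7*((N² + 4*H) - 3) = 7*(-3 + N² + 4*H) = -21 + 7*N² + 28*H)
S(L) = (-21 + 7*L² + 28*L)/L
S(4)*(-2555) = (28 - 21/4 + 7*4)*(-2555) = (28 - 21*¼ + 28)*(-2555) = (28 - 21/4 + 28)*(-2555) = (203/4)*(-2555) = -518665/4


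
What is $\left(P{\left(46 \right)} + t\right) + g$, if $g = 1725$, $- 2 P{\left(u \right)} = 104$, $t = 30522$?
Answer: $32195$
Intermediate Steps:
$P{\left(u \right)} = -52$ ($P{\left(u \right)} = \left(- \frac{1}{2}\right) 104 = -52$)
$\left(P{\left(46 \right)} + t\right) + g = \left(-52 + 30522\right) + 1725 = 30470 + 1725 = 32195$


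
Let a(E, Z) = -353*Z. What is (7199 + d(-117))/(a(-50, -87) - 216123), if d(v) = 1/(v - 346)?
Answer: -833284/21461439 ≈ -0.038827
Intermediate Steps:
d(v) = 1/(-346 + v)
(7199 + d(-117))/(a(-50, -87) - 216123) = (7199 + 1/(-346 - 117))/(-353*(-87) - 216123) = (7199 + 1/(-463))/(30711 - 216123) = (7199 - 1/463)/(-185412) = (3333136/463)*(-1/185412) = -833284/21461439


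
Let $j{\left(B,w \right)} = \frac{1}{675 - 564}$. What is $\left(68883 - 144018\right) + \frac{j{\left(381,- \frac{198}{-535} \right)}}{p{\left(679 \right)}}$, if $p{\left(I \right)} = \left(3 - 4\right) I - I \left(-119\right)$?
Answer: $- \frac{668216278169}{8893542} \approx -75135.0$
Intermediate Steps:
$j{\left(B,w \right)} = \frac{1}{111}$
$p{\left(I \right)} = 118 I$ ($p{\left(I \right)} = - I - - 119 I = - I + 119 I = 118 I$)
$\left(68883 - 144018\right) + \frac{j{\left(381,- \frac{198}{-535} \right)}}{p{\left(679 \right)}} = \left(68883 - 144018\right) + \frac{1}{111 \cdot 118 \cdot 679} = \left(68883 - 144018\right) + \frac{1}{111 \cdot 80122} = -75135 + \frac{1}{111} \cdot \frac{1}{80122} = -75135 + \frac{1}{8893542} = - \frac{668216278169}{8893542}$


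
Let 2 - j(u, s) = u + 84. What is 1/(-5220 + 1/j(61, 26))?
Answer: -143/746461 ≈ -0.00019157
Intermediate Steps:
j(u, s) = -82 - u (j(u, s) = 2 - (u + 84) = 2 - (84 + u) = 2 + (-84 - u) = -82 - u)
1/(-5220 + 1/j(61, 26)) = 1/(-5220 + 1/(-82 - 1*61)) = 1/(-5220 + 1/(-82 - 61)) = 1/(-5220 + 1/(-143)) = 1/(-5220 - 1/143) = 1/(-746461/143) = -143/746461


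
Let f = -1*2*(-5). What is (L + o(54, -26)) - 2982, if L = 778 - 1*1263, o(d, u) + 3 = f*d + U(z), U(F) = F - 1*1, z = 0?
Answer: -2931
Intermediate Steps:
U(F) = -1 + F (U(F) = F - 1 = -1 + F)
f = 10 (f = -2*(-5) = 10)
o(d, u) = -4 + 10*d (o(d, u) = -3 + (10*d + (-1 + 0)) = -3 + (10*d - 1) = -3 + (-1 + 10*d) = -4 + 10*d)
L = -485 (L = 778 - 1263 = -485)
(L + o(54, -26)) - 2982 = (-485 + (-4 + 10*54)) - 2982 = (-485 + (-4 + 540)) - 2982 = (-485 + 536) - 2982 = 51 - 2982 = -2931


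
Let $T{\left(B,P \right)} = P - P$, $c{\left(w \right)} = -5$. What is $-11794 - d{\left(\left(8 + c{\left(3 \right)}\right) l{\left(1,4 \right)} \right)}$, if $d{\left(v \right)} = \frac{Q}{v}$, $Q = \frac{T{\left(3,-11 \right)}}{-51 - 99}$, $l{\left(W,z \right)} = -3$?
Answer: $-11794$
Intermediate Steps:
$T{\left(B,P \right)} = 0$
$Q = 0$ ($Q = \frac{0}{-51 - 99} = \frac{0}{-150} = 0 \left(- \frac{1}{150}\right) = 0$)
$d{\left(v \right)} = 0$ ($d{\left(v \right)} = \frac{0}{v} = 0$)
$-11794 - d{\left(\left(8 + c{\left(3 \right)}\right) l{\left(1,4 \right)} \right)} = -11794 - 0 = -11794 + 0 = -11794$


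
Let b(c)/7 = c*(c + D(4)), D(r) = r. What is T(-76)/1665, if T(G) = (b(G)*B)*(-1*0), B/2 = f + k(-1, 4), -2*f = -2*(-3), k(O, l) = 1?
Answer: 0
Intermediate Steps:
f = -3 (f = -(-1)*(-3) = -1/2*6 = -3)
b(c) = 7*c*(4 + c) (b(c) = 7*(c*(c + 4)) = 7*(c*(4 + c)) = 7*c*(4 + c))
B = -4 (B = 2*(-3 + 1) = 2*(-2) = -4)
T(G) = 0 (T(G) = ((7*G*(4 + G))*(-4))*(-1*0) = -28*G*(4 + G)*0 = 0)
T(-76)/1665 = 0/1665 = 0*(1/1665) = 0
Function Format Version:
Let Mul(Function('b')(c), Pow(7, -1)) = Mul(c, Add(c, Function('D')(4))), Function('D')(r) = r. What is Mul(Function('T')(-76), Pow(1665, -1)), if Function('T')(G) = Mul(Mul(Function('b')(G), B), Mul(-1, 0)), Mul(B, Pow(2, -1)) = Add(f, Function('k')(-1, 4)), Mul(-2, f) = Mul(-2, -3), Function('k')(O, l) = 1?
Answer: 0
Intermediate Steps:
f = -3 (f = Mul(Rational(-1, 2), Mul(-2, -3)) = Mul(Rational(-1, 2), 6) = -3)
Function('b')(c) = Mul(7, c, Add(4, c)) (Function('b')(c) = Mul(7, Mul(c, Add(c, 4))) = Mul(7, Mul(c, Add(4, c))) = Mul(7, c, Add(4, c)))
B = -4 (B = Mul(2, Add(-3, 1)) = Mul(2, -2) = -4)
Function('T')(G) = 0 (Function('T')(G) = Mul(Mul(Mul(7, G, Add(4, G)), -4), Mul(-1, 0)) = Mul(Mul(-28, G, Add(4, G)), 0) = 0)
Mul(Function('T')(-76), Pow(1665, -1)) = Mul(0, Pow(1665, -1)) = Mul(0, Rational(1, 1665)) = 0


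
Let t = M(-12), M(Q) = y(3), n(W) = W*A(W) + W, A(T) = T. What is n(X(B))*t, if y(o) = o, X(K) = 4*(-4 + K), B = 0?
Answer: 720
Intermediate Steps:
X(K) = -16 + 4*K
n(W) = W + W² (n(W) = W*W + W = W² + W = W + W²)
M(Q) = 3
t = 3
n(X(B))*t = ((-16 + 4*0)*(1 + (-16 + 4*0)))*3 = ((-16 + 0)*(1 + (-16 + 0)))*3 = -16*(1 - 16)*3 = -16*(-15)*3 = 240*3 = 720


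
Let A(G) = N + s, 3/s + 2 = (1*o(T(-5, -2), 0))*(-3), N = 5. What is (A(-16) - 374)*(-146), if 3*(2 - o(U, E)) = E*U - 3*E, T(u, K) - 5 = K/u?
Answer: 215715/4 ≈ 53929.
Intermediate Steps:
T(u, K) = 5 + K/u
o(U, E) = 2 + E - E*U/3 (o(U, E) = 2 - (E*U - 3*E)/3 = 2 - (-3*E + E*U)/3 = 2 + (E - E*U/3) = 2 + E - E*U/3)
s = -3/8 (s = 3/(-2 + (1*(2 + 0 - ⅓*0*(5 - 2/(-5))))*(-3)) = 3/(-2 + (1*(2 + 0 - ⅓*0*(5 - 2*(-⅕))))*(-3)) = 3/(-2 + (1*(2 + 0 - ⅓*0*(5 + ⅖)))*(-3)) = 3/(-2 + (1*(2 + 0 - ⅓*0*27/5))*(-3)) = 3/(-2 + (1*(2 + 0 + 0))*(-3)) = 3/(-2 + (1*2)*(-3)) = 3/(-2 + 2*(-3)) = 3/(-2 - 6) = 3/(-8) = 3*(-⅛) = -3/8 ≈ -0.37500)
A(G) = 37/8 (A(G) = 5 - 3/8 = 37/8)
(A(-16) - 374)*(-146) = (37/8 - 374)*(-146) = -2955/8*(-146) = 215715/4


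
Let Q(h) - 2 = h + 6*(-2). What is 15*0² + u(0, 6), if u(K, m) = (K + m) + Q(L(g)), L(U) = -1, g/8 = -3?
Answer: -5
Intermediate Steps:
g = -24 (g = 8*(-3) = -24)
Q(h) = -10 + h (Q(h) = 2 + (h + 6*(-2)) = 2 + (h - 12) = 2 + (-12 + h) = -10 + h)
u(K, m) = -11 + K + m (u(K, m) = (K + m) + (-10 - 1) = (K + m) - 11 = -11 + K + m)
15*0² + u(0, 6) = 15*0² + (-11 + 0 + 6) = 15*0 - 5 = 0 - 5 = -5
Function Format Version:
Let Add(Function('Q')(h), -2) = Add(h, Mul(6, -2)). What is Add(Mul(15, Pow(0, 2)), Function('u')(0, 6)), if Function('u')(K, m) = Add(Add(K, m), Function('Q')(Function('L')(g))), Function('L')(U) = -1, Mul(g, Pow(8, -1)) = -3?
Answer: -5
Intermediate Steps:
g = -24 (g = Mul(8, -3) = -24)
Function('Q')(h) = Add(-10, h) (Function('Q')(h) = Add(2, Add(h, Mul(6, -2))) = Add(2, Add(h, -12)) = Add(2, Add(-12, h)) = Add(-10, h))
Function('u')(K, m) = Add(-11, K, m) (Function('u')(K, m) = Add(Add(K, m), Add(-10, -1)) = Add(Add(K, m), -11) = Add(-11, K, m))
Add(Mul(15, Pow(0, 2)), Function('u')(0, 6)) = Add(Mul(15, Pow(0, 2)), Add(-11, 0, 6)) = Add(Mul(15, 0), -5) = Add(0, -5) = -5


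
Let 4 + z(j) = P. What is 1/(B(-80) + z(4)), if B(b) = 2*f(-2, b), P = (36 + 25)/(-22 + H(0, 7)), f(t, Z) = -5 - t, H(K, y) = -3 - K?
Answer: -25/311 ≈ -0.080386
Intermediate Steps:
P = -61/25 (P = (36 + 25)/(-22 + (-3 - 1*0)) = 61/(-22 + (-3 + 0)) = 61/(-22 - 3) = 61/(-25) = 61*(-1/25) = -61/25 ≈ -2.4400)
z(j) = -161/25 (z(j) = -4 - 61/25 = -161/25)
B(b) = -6 (B(b) = 2*(-5 - 1*(-2)) = 2*(-5 + 2) = 2*(-3) = -6)
1/(B(-80) + z(4)) = 1/(-6 - 161/25) = 1/(-311/25) = -25/311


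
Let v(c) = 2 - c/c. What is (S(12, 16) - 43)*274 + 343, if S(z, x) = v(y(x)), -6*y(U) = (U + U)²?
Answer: -11165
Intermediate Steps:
y(U) = -2*U²/3 (y(U) = -(U + U)²/6 = -4*U²/6 = -2*U²/3)
v(c) = 1 (v(c) = 2 - 1*1 = 2 - 1 = 1)
S(z, x) = 1
(S(12, 16) - 43)*274 + 343 = (1 - 43)*274 + 343 = -42*274 + 343 = -11508 + 343 = -11165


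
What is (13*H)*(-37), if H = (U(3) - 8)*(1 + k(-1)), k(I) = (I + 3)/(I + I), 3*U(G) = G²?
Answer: 0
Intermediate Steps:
U(G) = G²/3
k(I) = (3 + I)/(2*I) (k(I) = (3 + I)/((2*I)) = (3 + I)*(1/(2*I)) = (3 + I)/(2*I))
H = 0 (H = ((⅓)*3² - 8)*(1 + (½)*(3 - 1)/(-1)) = ((⅓)*9 - 8)*(1 + (½)*(-1)*2) = (3 - 8)*(1 - 1) = -5*0 = 0)
(13*H)*(-37) = (13*0)*(-37) = 0*(-37) = 0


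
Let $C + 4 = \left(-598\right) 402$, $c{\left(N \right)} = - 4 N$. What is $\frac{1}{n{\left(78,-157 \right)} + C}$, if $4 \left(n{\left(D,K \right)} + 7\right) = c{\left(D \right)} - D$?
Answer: $- \frac{2}{481009} \approx -4.1579 \cdot 10^{-6}$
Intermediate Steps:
$C = -240400$ ($C = -4 - 240396 = -240400$)
$n{\left(D,K \right)} = -7 - \frac{5 D}{4}$ ($n{\left(D,K \right)} = -7 + \frac{- 4 D - D}{4} = -7 + \frac{\left(-5\right) D}{4} = -7 - \frac{5 D}{4}$)
$\frac{1}{n{\left(78,-157 \right)} + C} = \frac{1}{\left(-7 - \frac{195}{2}\right) - 240400} = \frac{1}{- \frac{209}{2} - 240400} = \frac{1}{- \frac{481009}{2}} = - \frac{2}{481009}$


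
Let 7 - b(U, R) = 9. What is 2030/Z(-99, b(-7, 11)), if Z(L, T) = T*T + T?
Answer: 1015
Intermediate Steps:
b(U, R) = -2 (b(U, R) = 7 - 1*9 = 7 - 9 = -2)
Z(L, T) = T + T² (Z(L, T) = T² + T = T + T²)
2030/Z(-99, b(-7, 11)) = 2030/((-2*(1 - 2))) = 2030/((-2*(-1))) = 2030/2 = 2030*(½) = 1015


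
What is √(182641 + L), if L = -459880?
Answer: I*√277239 ≈ 526.54*I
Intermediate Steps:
√(182641 + L) = √(182641 - 459880) = √(-277239) = I*√277239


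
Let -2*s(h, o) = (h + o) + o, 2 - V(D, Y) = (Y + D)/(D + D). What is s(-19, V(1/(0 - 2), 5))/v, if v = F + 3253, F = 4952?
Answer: 1/2735 ≈ 0.00036563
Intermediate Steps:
V(D, Y) = 2 - (D + Y)/(2*D) (V(D, Y) = 2 - (Y + D)/(D + D) = 2 - (D + Y)/(2*D))
s(h, o) = -o - h/2 (s(h, o) = -((h + o) + o)/2 = -(h + 2*o)/2 = -o - h/2)
v = 8205 (v = 4952 + 3253 = 8205)
s(-19, V(1/(0 - 2), 5))/v = (-(-1*5 + 3/(0 - 2))/(2*(1/(0 - 2))) - 1/2*(-19))/8205 = (-(-5 + 3/(-2))/(2*(1/(-2))) + 19/2)*(1/8205) = (-(-5 + 3*(-1/2))/(2*(-1/2)) + 19/2)*(1/8205) = (-(-2)*(-5 - 3/2)/2 + 19/2)*(1/8205) = (-(-2)*(-13)/(2*2) + 19/2)*(1/8205) = (-1*13/2 + 19/2)*(1/8205) = (-13/2 + 19/2)*(1/8205) = 3*(1/8205) = 1/2735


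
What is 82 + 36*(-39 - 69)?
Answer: -3806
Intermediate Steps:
82 + 36*(-39 - 69) = 82 + 36*(-108) = 82 - 3888 = -3806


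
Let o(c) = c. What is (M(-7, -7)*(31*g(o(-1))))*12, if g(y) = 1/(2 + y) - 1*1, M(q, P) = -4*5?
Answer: 0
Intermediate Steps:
M(q, P) = -20
g(y) = -1 + 1/(2 + y) (g(y) = 1/(2 + y) - 1 = -1 + 1/(2 + y))
(M(-7, -7)*(31*g(o(-1))))*12 = -620*(-1 - 1*(-1))/(2 - 1)*12 = -620*(-1 + 1)/1*12 = -620*1*0*12 = -620*0*12 = -20*0*12 = 0*12 = 0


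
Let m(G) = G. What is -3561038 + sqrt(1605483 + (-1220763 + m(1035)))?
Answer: -3561038 + sqrt(385755) ≈ -3.5604e+6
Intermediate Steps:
-3561038 + sqrt(1605483 + (-1220763 + m(1035))) = -3561038 + sqrt(1605483 + (-1220763 + 1035)) = -3561038 + sqrt(1605483 - 1219728) = -3561038 + sqrt(385755)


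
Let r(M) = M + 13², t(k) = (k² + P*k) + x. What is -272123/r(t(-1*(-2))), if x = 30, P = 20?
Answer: -272123/243 ≈ -1119.8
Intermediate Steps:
t(k) = 30 + k² + 20*k (t(k) = (k² + 20*k) + 30 = 30 + k² + 20*k)
r(M) = 169 + M (r(M) = M + 169 = 169 + M)
-272123/r(t(-1*(-2))) = -272123/(169 + (30 + (-1*(-2))² + 20*(-1*(-2)))) = -272123/(169 + (30 + 2² + 20*2)) = -272123/(169 + (30 + 4 + 40)) = -272123/(169 + 74) = -272123/243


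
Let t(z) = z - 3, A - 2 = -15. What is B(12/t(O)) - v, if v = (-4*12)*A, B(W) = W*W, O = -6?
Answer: -5600/9 ≈ -622.22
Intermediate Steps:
A = -13 (A = 2 - 15 = -13)
t(z) = -3 + z
B(W) = W²
v = 624 (v = -4*12*(-13) = -48*(-13) = 624)
B(12/t(O)) - v = (12/(-3 - 6))² - 1*624 = (12/(-9))² - 624 = (12*(-⅑))² - 624 = (-4/3)² - 624 = 16/9 - 624 = -5600/9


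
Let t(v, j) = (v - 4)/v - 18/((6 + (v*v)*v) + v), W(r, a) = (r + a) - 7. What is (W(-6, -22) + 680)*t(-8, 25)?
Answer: 508905/514 ≈ 990.09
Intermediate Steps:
W(r, a) = -7 + a + r (W(r, a) = (a + r) - 7 = -7 + a + r)
t(v, j) = -18/(6 + v + v³) + (-4 + v)/v (t(v, j) = (-4 + v)/v - 18/((6 + v²*v) + v) = (-4 + v)/v - 18/((6 + v³) + v) = (-4 + v)/v - 18/(6 + v + v³) = -18/(6 + v + v³) + (-4 + v)/v)
(W(-6, -22) + 680)*t(-8, 25) = ((-7 - 22 - 6) + 680)*((-24 + (-8)² + (-8)⁴ - 16*(-8) - 4*(-8)³)/((-8)*(6 - 8 + (-8)³))) = (-35 + 680)*(-(-24 + 64 + 4096 + 128 - 4*(-512))/(8*(6 - 8 - 512))) = 645*(-⅛*(-24 + 64 + 4096 + 128 + 2048)/(-514)) = 645*(-⅛*(-1/514)*6312) = 645*(789/514) = 508905/514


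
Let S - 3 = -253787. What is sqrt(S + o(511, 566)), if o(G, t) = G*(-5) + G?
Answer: 2*I*sqrt(63957) ≈ 505.79*I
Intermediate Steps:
S = -253784 (S = 3 - 253787 = -253784)
o(G, t) = -4*G (o(G, t) = -5*G + G = -4*G)
sqrt(S + o(511, 566)) = sqrt(-253784 - 4*511) = sqrt(-253784 - 2044) = sqrt(-255828) = 2*I*sqrt(63957)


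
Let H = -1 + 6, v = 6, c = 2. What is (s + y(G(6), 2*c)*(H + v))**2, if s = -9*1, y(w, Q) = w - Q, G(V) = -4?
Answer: 9409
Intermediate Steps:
H = 5
s = -9
(s + y(G(6), 2*c)*(H + v))**2 = (-9 + (-4 - 2*2)*(5 + 6))**2 = (-9 + (-4 - 1*4)*11)**2 = (-9 + (-4 - 4)*11)**2 = (-9 - 8*11)**2 = (-9 - 88)**2 = (-97)**2 = 9409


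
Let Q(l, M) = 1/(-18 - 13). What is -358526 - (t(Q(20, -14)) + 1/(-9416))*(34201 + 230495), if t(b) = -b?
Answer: -13392059657/36487 ≈ -3.6704e+5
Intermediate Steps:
Q(l, M) = -1/31 (Q(l, M) = 1/(-31) = -1/31)
-358526 - (t(Q(20, -14)) + 1/(-9416))*(34201 + 230495) = -358526 - (-1*(-1/31) + 1/(-9416))*(34201 + 230495) = -358526 - (1/31 - 1/9416)*264696 = -358526 - 9385*264696/291896 = -358526 - 1*310521495/36487 = -358526 - 310521495/36487 = -13392059657/36487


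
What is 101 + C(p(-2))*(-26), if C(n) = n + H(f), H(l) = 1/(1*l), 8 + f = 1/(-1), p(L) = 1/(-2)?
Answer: 1052/9 ≈ 116.89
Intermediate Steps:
p(L) = -½ (p(L) = 1*(-½) = -½)
f = -9 (f = -8 + 1/(-1) = -8 - 1 = -9)
H(l) = 1/l
C(n) = -⅑ + n (C(n) = n + 1/(-9) = n - ⅑ = -⅑ + n)
101 + C(p(-2))*(-26) = 101 + (-⅑ - ½)*(-26) = 101 - 11/18*(-26) = 101 + 143/9 = 1052/9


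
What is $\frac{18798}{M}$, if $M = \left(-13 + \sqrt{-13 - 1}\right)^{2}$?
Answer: $\frac{18798}{\left(13 - i \sqrt{14}\right)^{2}} \approx 87.004 + 54.607 i$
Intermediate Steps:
$M = \left(-13 + i \sqrt{14}\right)^{2}$ ($M = \left(-13 + \sqrt{-13 + \left(4 - 5\right)}\right)^{2} = \left(-13 + \sqrt{-13 - 1}\right)^{2} = \left(-13 + \sqrt{-14}\right)^{2} = \left(-13 + i \sqrt{14}\right)^{2} \approx 155.0 - 97.283 i$)
$\frac{18798}{M} = \frac{18798}{\left(13 - i \sqrt{14}\right)^{2}}$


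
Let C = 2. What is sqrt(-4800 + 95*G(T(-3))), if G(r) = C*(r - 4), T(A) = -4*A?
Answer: 4*I*sqrt(205) ≈ 57.271*I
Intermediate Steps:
G(r) = -8 + 2*r (G(r) = 2*(r - 4) = 2*(-4 + r) = -8 + 2*r)
sqrt(-4800 + 95*G(T(-3))) = sqrt(-4800 + 95*(-8 + 2*(-4*(-3)))) = sqrt(-4800 + 95*(-8 + 2*12)) = sqrt(-4800 + 95*(-8 + 24)) = sqrt(-4800 + 95*16) = sqrt(-4800 + 1520) = sqrt(-3280) = 4*I*sqrt(205)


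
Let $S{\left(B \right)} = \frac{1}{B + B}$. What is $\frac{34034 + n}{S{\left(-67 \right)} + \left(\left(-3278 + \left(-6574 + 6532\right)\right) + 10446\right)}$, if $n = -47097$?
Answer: $- \frac{1750442}{954883} \approx -1.8331$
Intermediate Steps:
$S{\left(B \right)} = \frac{1}{2 B}$
$\frac{34034 + n}{S{\left(-67 \right)} + \left(\left(-3278 + \left(-6574 + 6532\right)\right) + 10446\right)} = \frac{34034 - 47097}{\frac{1}{2 \left(-67\right)} + \left(\left(-3278 + \left(-6574 + 6532\right)\right) + 10446\right)} = - \frac{13063}{\frac{1}{2} \left(- \frac{1}{67}\right) + \left(\left(-3278 - 42\right) + 10446\right)} = - \frac{13063}{- \frac{1}{134} + \left(-3320 + 10446\right)} = - \frac{13063}{- \frac{1}{134} + 7126} = - \frac{13063}{\frac{954883}{134}} = \left(-13063\right) \frac{134}{954883} = - \frac{1750442}{954883}$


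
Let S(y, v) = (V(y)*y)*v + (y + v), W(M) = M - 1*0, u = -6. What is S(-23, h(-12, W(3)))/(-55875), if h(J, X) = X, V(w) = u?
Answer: -394/55875 ≈ -0.0070515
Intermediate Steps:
W(M) = M (W(M) = M + 0 = M)
V(w) = -6
S(y, v) = v + y - 6*v*y (S(y, v) = (-6*y)*v + (y + v) = -6*v*y + (v + y) = v + y - 6*v*y)
S(-23, h(-12, W(3)))/(-55875) = (3 - 23 - 6*3*(-23))/(-55875) = (3 - 23 + 414)*(-1/55875) = 394*(-1/55875) = -394/55875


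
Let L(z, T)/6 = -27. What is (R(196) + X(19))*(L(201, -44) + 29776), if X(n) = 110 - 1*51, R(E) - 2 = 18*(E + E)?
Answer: 210762838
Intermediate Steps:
R(E) = 2 + 36*E (R(E) = 2 + 18*(E + E) = 2 + 18*(2*E) = 2 + 36*E)
L(z, T) = -162 (L(z, T) = 6*(-27) = -162)
X(n) = 59 (X(n) = 110 - 51 = 59)
(R(196) + X(19))*(L(201, -44) + 29776) = ((2 + 36*196) + 59)*(-162 + 29776) = ((2 + 7056) + 59)*29614 = (7058 + 59)*29614 = 7117*29614 = 210762838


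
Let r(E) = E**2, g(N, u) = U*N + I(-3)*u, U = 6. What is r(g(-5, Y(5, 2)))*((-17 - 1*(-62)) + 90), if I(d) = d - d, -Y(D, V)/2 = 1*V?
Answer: 121500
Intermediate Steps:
Y(D, V) = -2*V
I(d) = 0
g(N, u) = 6*N (g(N, u) = 6*N + 0*u = 6*N + 0 = 6*N)
r(g(-5, Y(5, 2)))*((-17 - 1*(-62)) + 90) = (6*(-5))**2*((-17 - 1*(-62)) + 90) = (-30)**2*((-17 + 62) + 90) = 900*(45 + 90) = 900*135 = 121500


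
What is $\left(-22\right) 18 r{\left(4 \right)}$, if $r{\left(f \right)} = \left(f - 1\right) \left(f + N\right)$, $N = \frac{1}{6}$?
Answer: $-4950$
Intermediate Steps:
$N = \frac{1}{6} \approx 0.16667$
$r{\left(f \right)} = \left(-1 + f\right) \left(\frac{1}{6} + f\right)$ ($r{\left(f \right)} = \left(f - 1\right) \left(f + \frac{1}{6}\right) = \left(-1 + f\right) \left(\frac{1}{6} + f\right)$)
$\left(-22\right) 18 r{\left(4 \right)} = \left(-22\right) 18 \left(- \frac{1}{6} + 4^{2} - \frac{10}{3}\right) = - 396 \left(- \frac{1}{6} + 16 - \frac{10}{3}\right) = \left(-396\right) \frac{25}{2} = -4950$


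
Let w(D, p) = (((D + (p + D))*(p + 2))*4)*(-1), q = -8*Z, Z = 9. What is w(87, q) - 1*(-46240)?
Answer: 74800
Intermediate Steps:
q = -72 (q = -8*9 = -72)
w(D, p) = -4*(2 + p)*(p + 2*D) (w(D, p) = (((D + (D + p))*(2 + p))*4)*(-1) = (((p + 2*D)*(2 + p))*4)*(-1) = (((2 + p)*(p + 2*D))*4)*(-1) = (4*(2 + p)*(p + 2*D))*(-1) = -4*(2 + p)*(p + 2*D))
w(87, q) - 1*(-46240) = (-16*87 - 8*(-72) - 4*(-72)² - 8*87*(-72)) - 1*(-46240) = (-1392 + 576 - 4*5184 + 50112) + 46240 = (-1392 + 576 - 20736 + 50112) + 46240 = 28560 + 46240 = 74800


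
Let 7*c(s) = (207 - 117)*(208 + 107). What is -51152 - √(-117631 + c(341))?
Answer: -51152 - I*√113581 ≈ -51152.0 - 337.02*I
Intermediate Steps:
c(s) = 4050 (c(s) = ((207 - 117)*(208 + 107))/7 = (90*315)/7 = (⅐)*28350 = 4050)
-51152 - √(-117631 + c(341)) = -51152 - √(-117631 + 4050) = -51152 - √(-113581) = -51152 - I*√113581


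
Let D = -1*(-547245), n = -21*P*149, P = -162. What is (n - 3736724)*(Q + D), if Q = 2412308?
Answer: -9558841227778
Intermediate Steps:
n = 506898 (n = -21*(-162)*149 = 3402*149 = 506898)
D = 547245
(n - 3736724)*(Q + D) = (506898 - 3736724)*(2412308 + 547245) = -3229826*2959553 = -9558841227778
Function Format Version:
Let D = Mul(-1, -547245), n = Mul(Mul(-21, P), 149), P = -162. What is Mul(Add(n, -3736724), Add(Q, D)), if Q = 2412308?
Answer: -9558841227778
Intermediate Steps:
n = 506898 (n = Mul(Mul(-21, -162), 149) = Mul(3402, 149) = 506898)
D = 547245
Mul(Add(n, -3736724), Add(Q, D)) = Mul(Add(506898, -3736724), Add(2412308, 547245)) = Mul(-3229826, 2959553) = -9558841227778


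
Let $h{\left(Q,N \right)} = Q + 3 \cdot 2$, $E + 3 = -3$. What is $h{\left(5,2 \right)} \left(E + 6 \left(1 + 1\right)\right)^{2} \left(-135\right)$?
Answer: $-53460$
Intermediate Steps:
$E = -6$ ($E = -3 - 3 = -6$)
$h{\left(Q,N \right)} = 6 + Q$ ($h{\left(Q,N \right)} = Q + 6 = 6 + Q$)
$h{\left(5,2 \right)} \left(E + 6 \left(1 + 1\right)\right)^{2} \left(-135\right) = \left(6 + 5\right) \left(-6 + 6 \left(1 + 1\right)\right)^{2} \left(-135\right) = 11 \left(-6 + 6 \cdot 2\right)^{2} \left(-135\right) = 11 \left(-6 + 12\right)^{2} \left(-135\right) = 11 \cdot 6^{2} \left(-135\right) = 11 \cdot 36 \left(-135\right) = 396 \left(-135\right) = -53460$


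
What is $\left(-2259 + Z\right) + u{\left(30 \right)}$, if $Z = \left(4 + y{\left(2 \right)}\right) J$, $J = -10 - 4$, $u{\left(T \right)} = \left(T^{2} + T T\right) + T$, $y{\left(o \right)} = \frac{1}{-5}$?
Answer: $- \frac{2411}{5} \approx -482.2$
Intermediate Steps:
$y{\left(o \right)} = - \frac{1}{5}$
$u{\left(T \right)} = T + 2 T^{2}$ ($u{\left(T \right)} = \left(T^{2} + T^{2}\right) + T = 2 T^{2} + T = T + 2 T^{2}$)
$J = -14$ ($J = -10 - 4 = -14$)
$Z = - \frac{266}{5}$ ($Z = \left(4 - \frac{1}{5}\right) \left(-14\right) = \frac{19}{5} \left(-14\right) = - \frac{266}{5} \approx -53.2$)
$\left(-2259 + Z\right) + u{\left(30 \right)} = \left(-2259 - \frac{266}{5}\right) + 30 \left(1 + 2 \cdot 30\right) = - \frac{11561}{5} + 30 \left(1 + 60\right) = - \frac{11561}{5} + 30 \cdot 61 = - \frac{11561}{5} + 1830 = - \frac{2411}{5}$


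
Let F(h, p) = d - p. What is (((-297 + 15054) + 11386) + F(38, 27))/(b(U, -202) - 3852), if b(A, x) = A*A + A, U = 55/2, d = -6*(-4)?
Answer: -104560/12273 ≈ -8.5195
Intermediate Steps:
d = 24
U = 55/2 (U = 55*(1/2) = 55/2 ≈ 27.500)
b(A, x) = A + A**2 (b(A, x) = A**2 + A = A + A**2)
F(h, p) = 24 - p
(((-297 + 15054) + 11386) + F(38, 27))/(b(U, -202) - 3852) = (((-297 + 15054) + 11386) + (24 - 1*27))/(55*(1 + 55/2)/2 - 3852) = ((14757 + 11386) + (24 - 27))/((55/2)*(57/2) - 3852) = (26143 - 3)/(3135/4 - 3852) = 26140/(-12273/4) = 26140*(-4/12273) = -104560/12273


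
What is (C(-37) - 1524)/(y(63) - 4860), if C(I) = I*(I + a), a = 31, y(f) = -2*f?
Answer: 217/831 ≈ 0.26113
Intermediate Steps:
C(I) = I*(31 + I) (C(I) = I*(I + 31) = I*(31 + I))
(C(-37) - 1524)/(y(63) - 4860) = (-37*(31 - 37) - 1524)/(-2*63 - 4860) = (-37*(-6) - 1524)/(-126 - 4860) = (222 - 1524)/(-4986) = -1302*(-1/4986) = 217/831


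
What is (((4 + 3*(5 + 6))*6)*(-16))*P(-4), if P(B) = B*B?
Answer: -56832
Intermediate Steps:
P(B) = B²
(((4 + 3*(5 + 6))*6)*(-16))*P(-4) = (((4 + 3*(5 + 6))*6)*(-16))*(-4)² = (((4 + 3*11)*6)*(-16))*16 = (((4 + 33)*6)*(-16))*16 = ((37*6)*(-16))*16 = (222*(-16))*16 = -3552*16 = -56832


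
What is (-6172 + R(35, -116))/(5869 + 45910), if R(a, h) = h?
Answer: -6288/51779 ≈ -0.12144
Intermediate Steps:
(-6172 + R(35, -116))/(5869 + 45910) = (-6172 - 116)/(5869 + 45910) = -6288/51779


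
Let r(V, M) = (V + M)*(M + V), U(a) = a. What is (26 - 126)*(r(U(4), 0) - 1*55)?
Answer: 3900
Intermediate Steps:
r(V, M) = (M + V)² (r(V, M) = (M + V)*(M + V) = (M + V)²)
(26 - 126)*(r(U(4), 0) - 1*55) = (26 - 126)*((0 + 4)² - 1*55) = -100*(4² - 55) = -100*(16 - 55) = -100*(-39) = 3900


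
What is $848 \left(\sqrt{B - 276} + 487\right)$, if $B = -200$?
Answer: $412976 + 1696 i \sqrt{119} \approx 4.1298 \cdot 10^{5} + 18501.0 i$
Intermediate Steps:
$848 \left(\sqrt{B - 276} + 487\right) = 848 \left(\sqrt{-200 - 276} + 487\right) = 848 \left(\sqrt{-476} + 487\right) = 848 \left(2 i \sqrt{119} + 487\right) = 848 \left(487 + 2 i \sqrt{119}\right) = 412976 + 1696 i \sqrt{119}$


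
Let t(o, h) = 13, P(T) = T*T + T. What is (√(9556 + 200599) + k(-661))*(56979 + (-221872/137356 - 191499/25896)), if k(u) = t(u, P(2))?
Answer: 16886716675629/22801096 + 16886716675629*√210155/296414248 ≈ 2.6857e+7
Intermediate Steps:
P(T) = T + T² (P(T) = T² + T = T + T²)
k(u) = 13
(√(9556 + 200599) + k(-661))*(56979 + (-221872/137356 - 191499/25896)) = (√(9556 + 200599) + 13)*(56979 + (-221872/137356 - 191499/25896)) = (√210155 + 13)*(56979 + (-221872*1/137356 - 191499*1/25896)) = (13 + √210155)*(56979 + (-55468/34339 - 63833/8632)) = (13 + √210155)*(56979 - 2670761163/296414248) = (13 + √210155)*(16886716675629/296414248) = 16886716675629/22801096 + 16886716675629*√210155/296414248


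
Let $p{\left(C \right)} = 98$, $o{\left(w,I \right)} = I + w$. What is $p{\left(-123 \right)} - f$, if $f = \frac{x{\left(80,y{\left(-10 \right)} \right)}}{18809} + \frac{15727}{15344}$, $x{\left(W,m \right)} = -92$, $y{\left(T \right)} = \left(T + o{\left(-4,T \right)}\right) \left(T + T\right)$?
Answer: $\frac{3998417359}{41229328} \approx 96.98$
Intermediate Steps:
$y{\left(T \right)} = 2 T \left(-4 + 2 T\right)$ ($y{\left(T \right)} = \left(T + \left(T - 4\right)\right) \left(T + T\right) = \left(T + \left(-4 + T\right)\right) 2 T = \left(-4 + 2 T\right) 2 T = 2 T \left(-4 + 2 T\right)$)
$f = \frac{42056785}{41229328}$ ($f = - \frac{92}{18809} + \frac{15727}{15344} = \frac{42056785}{41229328} \approx 1.0201$)
$p{\left(-123 \right)} - f = 98 - \frac{42056785}{41229328} = \frac{3998417359}{41229328}$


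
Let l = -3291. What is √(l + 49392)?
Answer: 11*√381 ≈ 214.71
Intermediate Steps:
√(l + 49392) = √(-3291 + 49392) = √46101 = 11*√381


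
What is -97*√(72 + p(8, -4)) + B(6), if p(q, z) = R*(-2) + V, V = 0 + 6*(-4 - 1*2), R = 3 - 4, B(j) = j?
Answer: 6 - 97*√38 ≈ -591.95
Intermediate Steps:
R = -1
V = -36 (V = 0 + 6*(-4 - 2) = 0 + 6*(-6) = 0 - 36 = -36)
p(q, z) = -34 (p(q, z) = -1*(-2) - 36 = 2 - 36 = -34)
-97*√(72 + p(8, -4)) + B(6) = -97*√(72 - 34) + 6 = -97*√38 + 6 = 6 - 97*√38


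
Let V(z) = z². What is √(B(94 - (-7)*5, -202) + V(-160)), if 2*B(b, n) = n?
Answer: √25499 ≈ 159.68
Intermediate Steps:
B(b, n) = n/2
√(B(94 - (-7)*5, -202) + V(-160)) = √((½)*(-202) + (-160)²) = √(-101 + 25600) = √25499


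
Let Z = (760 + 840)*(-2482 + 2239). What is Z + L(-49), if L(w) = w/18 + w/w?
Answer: -6998431/18 ≈ -3.8880e+5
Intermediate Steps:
Z = -388800 (Z = 1600*(-243) = -388800)
L(w) = 1 + w/18 (L(w) = w*(1/18) + 1 = w/18 + 1 = 1 + w/18)
Z + L(-49) = -388800 + (1 + (1/18)*(-49)) = -388800 + (1 - 49/18) = -388800 - 31/18 = -6998431/18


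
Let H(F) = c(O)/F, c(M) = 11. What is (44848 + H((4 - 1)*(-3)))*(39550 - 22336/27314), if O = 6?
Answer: 218005058842022/122913 ≈ 1.7737e+9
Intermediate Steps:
H(F) = 11/F
(44848 + H((4 - 1)*(-3)))*(39550 - 22336/27314) = (44848 + 11/(((4 - 1)*(-3))))*(39550 - 22336/27314) = (44848 + 11/((3*(-3))))*(39550 - 22336*1/27314) = (44848 + 11/(-9))*(39550 - 11168/13657) = (44848 + 11*(-1/9))*(540123182/13657) = (44848 - 11/9)*(540123182/13657) = (403621/9)*(540123182/13657) = 218005058842022/122913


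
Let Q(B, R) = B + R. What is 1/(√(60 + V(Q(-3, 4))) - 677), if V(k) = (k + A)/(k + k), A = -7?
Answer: -677/458272 - √57/458272 ≈ -0.0014938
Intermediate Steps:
V(k) = (-7 + k)/(2*k) (V(k) = (k - 7)/(k + k) = (-7 + k)/((2*k)) = (-7 + k)*(1/(2*k)) = (-7 + k)/(2*k))
1/(√(60 + V(Q(-3, 4))) - 677) = 1/(√(60 + (-7 + (-3 + 4))/(2*(-3 + 4))) - 677) = 1/(√(60 + (½)*(-7 + 1)/1) - 677) = 1/(√(60 + (½)*1*(-6)) - 677) = 1/(√(60 - 3) - 677) = 1/(√57 - 677) = 1/(-677 + √57)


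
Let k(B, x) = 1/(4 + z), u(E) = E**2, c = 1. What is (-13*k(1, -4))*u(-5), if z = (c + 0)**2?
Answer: -65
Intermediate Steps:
z = 1 (z = (1 + 0)**2 = 1**2 = 1)
k(B, x) = 1/5 (k(B, x) = 1/(4 + 1) = 1/5)
(-13*k(1, -4))*u(-5) = -13*1/5*(-5)**2 = -13/5*25 = -65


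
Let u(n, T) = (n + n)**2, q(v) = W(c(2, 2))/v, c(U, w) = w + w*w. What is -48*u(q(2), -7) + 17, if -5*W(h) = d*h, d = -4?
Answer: -27223/25 ≈ -1088.9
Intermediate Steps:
c(U, w) = w + w**2
W(h) = 4*h/5 (W(h) = -(-4)*h/5 = 4*h/5)
q(v) = 24/(5*v) (q(v) = (4*(2*(1 + 2))/5)/v = (4*(2*3)/5)/v = ((4/5)*6)/v = 24/(5*v))
u(n, T) = 4*n**2 (u(n, T) = (2*n)**2 = 4*n**2)
-48*u(q(2), -7) + 17 = -192*((24/5)/2)**2 + 17 = -192*((24/5)*(1/2))**2 + 17 = -192*(12/5)**2 + 17 = -192*144/25 + 17 = -48*576/25 + 17 = -27648/25 + 17 = -27223/25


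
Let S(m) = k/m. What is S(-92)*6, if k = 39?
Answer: -117/46 ≈ -2.5435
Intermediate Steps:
S(m) = 39/m
S(-92)*6 = (39/(-92))*6 = (39*(-1/92))*6 = -39/92*6 = -117/46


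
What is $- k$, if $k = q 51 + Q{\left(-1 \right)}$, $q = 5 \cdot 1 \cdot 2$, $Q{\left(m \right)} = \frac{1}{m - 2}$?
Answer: $- \frac{1529}{3} \approx -509.67$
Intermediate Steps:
$Q{\left(m \right)} = \frac{1}{-2 + m}$
$q = 10$ ($q = 5 \cdot 2 = 10$)
$k = \frac{1529}{3}$ ($k = 10 \cdot 51 + \frac{1}{-2 - 1} = 510 + \frac{1}{-3} = 510 - \frac{1}{3} = \frac{1529}{3} \approx 509.67$)
$- k = \left(-1\right) \frac{1529}{3} = - \frac{1529}{3}$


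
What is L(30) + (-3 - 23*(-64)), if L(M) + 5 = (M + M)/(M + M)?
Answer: 1465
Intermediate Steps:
L(M) = -4 (L(M) = -5 + (M + M)/(M + M) = -5 + (2*M)/((2*M)) = -5 + (2*M)*(1/(2*M)) = -5 + 1 = -4)
L(30) + (-3 - 23*(-64)) = -4 + (-3 - 23*(-64)) = -4 + (-3 + 1472) = -4 + 1469 = 1465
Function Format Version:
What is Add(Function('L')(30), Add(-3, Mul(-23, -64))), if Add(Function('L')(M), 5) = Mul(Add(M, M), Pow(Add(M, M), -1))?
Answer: 1465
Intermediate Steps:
Function('L')(M) = -4 (Function('L')(M) = Add(-5, Mul(Add(M, M), Pow(Add(M, M), -1))) = Add(-5, Mul(Mul(2, M), Pow(Mul(2, M), -1))) = Add(-5, Mul(Mul(2, M), Mul(Rational(1, 2), Pow(M, -1)))) = Add(-5, 1) = -4)
Add(Function('L')(30), Add(-3, Mul(-23, -64))) = Add(-4, Add(-3, Mul(-23, -64))) = Add(-4, Add(-3, 1472)) = Add(-4, 1469) = 1465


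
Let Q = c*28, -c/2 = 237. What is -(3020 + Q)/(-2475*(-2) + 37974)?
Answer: 2563/10731 ≈ 0.23884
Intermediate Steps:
c = -474 (c = -2*237 = -474)
Q = -13272 (Q = -474*28 = -13272)
-(3020 + Q)/(-2475*(-2) + 37974) = -(3020 - 13272)/(-2475*(-2) + 37974) = -(-10252)/(4950 + 37974) = -(-10252)/42924 = -1*(-2563/10731) = 2563/10731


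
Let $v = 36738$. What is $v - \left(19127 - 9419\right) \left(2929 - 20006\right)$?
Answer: $165820254$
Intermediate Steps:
$v - \left(19127 - 9419\right) \left(2929 - 20006\right) = 36738 - \left(19127 - 9419\right) \left(2929 - 20006\right) = 36738 - 9708 \left(-17077\right) = 36738 - -165783516 = 36738 + 165783516 = 165820254$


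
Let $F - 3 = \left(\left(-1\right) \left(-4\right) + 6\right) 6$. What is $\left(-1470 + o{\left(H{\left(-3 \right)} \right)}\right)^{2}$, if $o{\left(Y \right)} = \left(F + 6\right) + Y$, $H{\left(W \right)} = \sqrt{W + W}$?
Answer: $\left(1401 - i \sqrt{6}\right)^{2} \approx 1.9628 \cdot 10^{6} - 6864.0 i$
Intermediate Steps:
$H{\left(W \right)} = \sqrt{2} \sqrt{W}$ ($H{\left(W \right)} = \sqrt{2 W} = \sqrt{2} \sqrt{W}$)
$F = 63$ ($F = 3 + \left(\left(-1\right) \left(-4\right) + 6\right) 6 = 3 + \left(4 + 6\right) 6 = 3 + 10 \cdot 6 = 3 + 60 = 63$)
$o{\left(Y \right)} = 69 + Y$ ($o{\left(Y \right)} = \left(63 + 6\right) + Y = 69 + Y$)
$\left(-1470 + o{\left(H{\left(-3 \right)} \right)}\right)^{2} = \left(-1470 + \left(69 + \sqrt{2} \sqrt{-3}\right)\right)^{2} = \left(-1470 + \left(69 + \sqrt{2} i \sqrt{3}\right)\right)^{2} = \left(-1470 + \left(69 + i \sqrt{6}\right)\right)^{2} = \left(-1401 + i \sqrt{6}\right)^{2}$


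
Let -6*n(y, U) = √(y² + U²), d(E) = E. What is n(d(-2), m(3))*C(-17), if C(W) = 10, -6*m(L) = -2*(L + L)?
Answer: -10*√2/3 ≈ -4.7140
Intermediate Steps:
m(L) = 2*L/3 (m(L) = -(-1)*(L + L)/3 = -(-1)*2*L/3 = -(-2)*L/3 = 2*L/3)
n(y, U) = -√(U² + y²)/6 (n(y, U) = -√(y² + U²)/6 = -√(U² + y²)/6)
n(d(-2), m(3))*C(-17) = -√(((⅔)*3)² + (-2)²)/6*10 = -√(2² + 4)/6*10 = -√(4 + 4)/6*10 = -√2/3*10 = -10*√2/3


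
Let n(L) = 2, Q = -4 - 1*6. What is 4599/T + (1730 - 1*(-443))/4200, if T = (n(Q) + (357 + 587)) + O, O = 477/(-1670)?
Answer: 35689298339/6633240600 ≈ 5.3804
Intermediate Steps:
Q = -10 (Q = -4 - 6 = -10)
O = -477/1670 (O = 477*(-1/1670) = -477/1670 ≈ -0.28563)
T = 1579343/1670 (T = (2 + (357 + 587)) - 477/1670 = (2 + 944) - 477/1670 = 946 - 477/1670 = 1579343/1670 ≈ 945.71)
4599/T + (1730 - 1*(-443))/4200 = 4599/(1579343/1670) + (1730 - 1*(-443))/4200 = 4599*(1670/1579343) + (1730 + 443)*(1/4200) = 7680330/1579343 + 2173*(1/4200) = 7680330/1579343 + 2173/4200 = 35689298339/6633240600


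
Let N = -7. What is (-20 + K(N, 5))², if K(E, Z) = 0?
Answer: 400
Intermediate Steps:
(-20 + K(N, 5))² = (-20 + 0)² = (-20)² = 400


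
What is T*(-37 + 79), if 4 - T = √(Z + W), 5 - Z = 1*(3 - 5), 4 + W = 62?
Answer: 168 - 42*√65 ≈ -170.61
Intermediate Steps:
W = 58 (W = -4 + 62 = 58)
Z = 7 (Z = 5 - (3 - 5) = 5 - (-2) = 5 - 1*(-2) = 5 + 2 = 7)
T = 4 - √65 (T = 4 - √(7 + 58) = 4 - √65 ≈ -4.0623)
T*(-37 + 79) = (4 - √65)*(-37 + 79) = (4 - √65)*42 = 168 - 42*√65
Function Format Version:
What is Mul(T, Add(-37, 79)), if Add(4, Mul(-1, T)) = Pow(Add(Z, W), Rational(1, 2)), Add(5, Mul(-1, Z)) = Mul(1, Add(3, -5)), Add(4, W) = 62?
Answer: Add(168, Mul(-42, Pow(65, Rational(1, 2)))) ≈ -170.61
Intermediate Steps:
W = 58 (W = Add(-4, 62) = 58)
Z = 7 (Z = Add(5, Mul(-1, Mul(1, Add(3, -5)))) = Add(5, Mul(-1, Mul(1, -2))) = Add(5, Mul(-1, -2)) = Add(5, 2) = 7)
T = Add(4, Mul(-1, Pow(65, Rational(1, 2)))) (T = Add(4, Mul(-1, Pow(Add(7, 58), Rational(1, 2)))) = Add(4, Mul(-1, Pow(65, Rational(1, 2)))) ≈ -4.0623)
Mul(T, Add(-37, 79)) = Mul(Add(4, Mul(-1, Pow(65, Rational(1, 2)))), Add(-37, 79)) = Mul(Add(4, Mul(-1, Pow(65, Rational(1, 2)))), 42) = Add(168, Mul(-42, Pow(65, Rational(1, 2))))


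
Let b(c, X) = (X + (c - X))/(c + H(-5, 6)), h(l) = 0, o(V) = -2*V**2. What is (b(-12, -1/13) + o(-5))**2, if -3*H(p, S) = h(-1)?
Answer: 2401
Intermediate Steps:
H(p, S) = 0 (H(p, S) = -1/3*0 = 0)
b(c, X) = 1 (b(c, X) = (X + (c - X))/(c + 0) = c/c = 1)
(b(-12, -1/13) + o(-5))**2 = (1 - 2*(-5)**2)**2 = (1 - 2*25)**2 = (1 - 50)**2 = (-49)**2 = 2401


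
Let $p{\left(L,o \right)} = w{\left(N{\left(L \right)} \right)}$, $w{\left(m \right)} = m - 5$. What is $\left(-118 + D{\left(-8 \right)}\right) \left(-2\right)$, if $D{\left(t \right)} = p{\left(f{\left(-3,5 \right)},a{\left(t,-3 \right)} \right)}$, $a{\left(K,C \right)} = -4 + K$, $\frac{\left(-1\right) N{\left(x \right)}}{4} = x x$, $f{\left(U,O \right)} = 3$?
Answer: $318$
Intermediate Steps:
$N{\left(x \right)} = - 4 x^{2}$ ($N{\left(x \right)} = - 4 x x = - 4 x^{2}$)
$w{\left(m \right)} = -5 + m$
$p{\left(L,o \right)} = -5 - 4 L^{2}$
$D{\left(t \right)} = -41$ ($D{\left(t \right)} = -5 - 4 \cdot 3^{2} = -5 - 36 = -41$)
$\left(-118 + D{\left(-8 \right)}\right) \left(-2\right) = \left(-118 - 41\right) \left(-2\right) = \left(-159\right) \left(-2\right) = 318$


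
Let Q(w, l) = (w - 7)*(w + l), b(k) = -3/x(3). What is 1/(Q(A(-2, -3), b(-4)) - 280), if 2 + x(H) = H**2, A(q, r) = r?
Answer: -7/1720 ≈ -0.0040698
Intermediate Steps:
x(H) = -2 + H**2
b(k) = -3/7 (b(k) = -3/(-2 + 3**2) = -3/(-2 + 9) = -3/7)
Q(w, l) = (-7 + w)*(l + w)
1/(Q(A(-2, -3), b(-4)) - 280) = 1/(((-3)**2 - 7*(-3/7) - 7*(-3) - 3/7*(-3)) - 280) = 1/((9 + 3 + 21 + 9/7) - 280) = 1/(240/7 - 280) = 1/(-1720/7) = -7/1720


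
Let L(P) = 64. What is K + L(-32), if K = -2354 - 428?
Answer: -2718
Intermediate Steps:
K = -2782
K + L(-32) = -2782 + 64 = -2718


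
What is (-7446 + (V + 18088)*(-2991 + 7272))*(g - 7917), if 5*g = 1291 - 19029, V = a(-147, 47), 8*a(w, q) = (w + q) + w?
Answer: -35446298947227/40 ≈ -8.8616e+11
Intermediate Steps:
a(w, q) = w/4 + q/8 (a(w, q) = ((w + q) + w)/8 = ((q + w) + w)/8 = (q + 2*w)/8 = w/4 + q/8)
V = -247/8 (V = (¼)*(-147) + (⅛)*47 = -147/4 + 47/8 = -247/8 ≈ -30.875)
g = -17738/5 (g = (1291 - 19029)/5 = (⅕)*(-17738) = -17738/5 ≈ -3547.6)
(-7446 + (V + 18088)*(-2991 + 7272))*(g - 7917) = (-7446 + (-247/8 + 18088)*(-2991 + 7272))*(-17738/5 - 7917) = (-7446 + (144457/8)*4281)*(-57323/5) = (-7446 + 618420417/8)*(-57323/5) = (618360849/8)*(-57323/5) = -35446298947227/40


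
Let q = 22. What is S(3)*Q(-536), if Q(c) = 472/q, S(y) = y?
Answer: 708/11 ≈ 64.364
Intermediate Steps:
Q(c) = 236/11 (Q(c) = 472/22 = 472*(1/22) = 236/11)
S(3)*Q(-536) = 3*(236/11) = 708/11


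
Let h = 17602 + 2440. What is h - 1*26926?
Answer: -6884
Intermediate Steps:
h = 20042
h - 1*26926 = 20042 - 1*26926 = 20042 - 26926 = -6884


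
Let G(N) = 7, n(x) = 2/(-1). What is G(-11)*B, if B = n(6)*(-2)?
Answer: 28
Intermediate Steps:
n(x) = -2 (n(x) = 2*(-1) = -2)
B = 4 (B = -2*(-2) = 4)
G(-11)*B = 7*4 = 28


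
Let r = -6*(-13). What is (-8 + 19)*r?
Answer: 858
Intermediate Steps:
r = 78
(-8 + 19)*r = (-8 + 19)*78 = 11*78 = 858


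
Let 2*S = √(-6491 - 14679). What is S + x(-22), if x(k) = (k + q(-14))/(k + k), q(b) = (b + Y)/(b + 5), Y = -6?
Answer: 89/198 + I*√21170/2 ≈ 0.44949 + 72.75*I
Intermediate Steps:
q(b) = (-6 + b)/(5 + b) (q(b) = (b - 6)/(b + 5) = (-6 + b)/(5 + b))
S = I*√21170/2 (S = √(-6491 - 14679)/2 = √(-21170)/2 = (I*√21170)/2 = I*√21170/2 ≈ 72.75*I)
x(k) = (20/9 + k)/(2*k) (x(k) = (k + (-6 - 14)/(5 - 14))/(k + k) = (k - 20/(-9))/((2*k)) = (k - ⅑*(-20))*(1/(2*k)) = (k + 20/9)*(1/(2*k)) = (20/9 + k)*(1/(2*k)) = (20/9 + k)/(2*k))
S + x(-22) = I*√21170/2 + (1/18)*(20 + 9*(-22))/(-22) = I*√21170/2 + (1/18)*(-1/22)*(20 - 198) = I*√21170/2 + (1/18)*(-1/22)*(-178) = I*√21170/2 + 89/198 = 89/198 + I*√21170/2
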